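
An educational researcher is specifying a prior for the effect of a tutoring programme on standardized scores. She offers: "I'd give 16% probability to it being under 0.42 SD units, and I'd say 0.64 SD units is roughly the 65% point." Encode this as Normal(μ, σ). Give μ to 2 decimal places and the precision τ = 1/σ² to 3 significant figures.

μ = 0.58, τ = 39.3

The p-quantile of Normal(μ,σ) is μ + z_p·σ, with z_{0.16} = -0.9945 and z_{0.65} = 0.3853.
Eliminate σ: μ = (z₂·x₁ − z₁·x₂)/(z₂ − z₁) = (0.3853·0.42 − (-0.9945)·0.64)/1.38 = 0.58.
Then σ = (x₂ − x₁)/(z₂ − z₁) = (0.64 − 0.42)/1.38 = 0.16.
Precision τ = 1/σ² = 1/0.1594² = 39.3.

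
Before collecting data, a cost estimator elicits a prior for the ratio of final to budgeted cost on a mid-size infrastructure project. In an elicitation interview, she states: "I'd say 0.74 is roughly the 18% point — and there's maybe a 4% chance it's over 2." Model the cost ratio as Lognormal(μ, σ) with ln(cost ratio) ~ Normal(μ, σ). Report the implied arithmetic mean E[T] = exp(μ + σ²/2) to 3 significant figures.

E[T] ≈ 1.12

If T ~ Lognormal(μ,σ) then ln T ~ Normal(μ,σ), so the p-quantile of ln T is μ + z_p·σ.
ln(0.74) = -0.3011 and ln(2) = 0.6931; z_{0.18} = -0.9154, z_{0.96} = 1.751.
σ = (0.6931 − -0.3011)/(1.751 − (-0.9154)) = 0.373.
μ = -0.3011 − (-0.9154)·0.373 = 0.040.
E[T] = exp(μ + σ²/2) = exp(0.040 + 0.0695) = 1.12.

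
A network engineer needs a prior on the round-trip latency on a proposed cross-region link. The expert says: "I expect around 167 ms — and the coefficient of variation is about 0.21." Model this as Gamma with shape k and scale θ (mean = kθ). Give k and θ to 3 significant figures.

k ≈ 22.7, θ ≈ 7.36

For Gamma(k, scale θ): mean = kθ, variance = kθ², so CV = 1/√k.
CV = 0.21, hence k = 1/CV² = 22.7.
Then θ = mean/k = 167/22.7 = 7.36.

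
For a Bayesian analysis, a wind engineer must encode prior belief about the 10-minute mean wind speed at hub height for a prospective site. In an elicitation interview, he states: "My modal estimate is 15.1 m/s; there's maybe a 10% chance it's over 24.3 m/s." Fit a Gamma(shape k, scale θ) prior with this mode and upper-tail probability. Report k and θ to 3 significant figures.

Gamma(k,θ) with k>1 has mode (k−1)θ, so θ = 15.1/(k−1).
Need P(X < 24.3) = 0.9 with θ tied to k this way. Start at k = 2, θ = 15.1: P(X<24.3) ≈ 0.478.
Too low — raise k to concentrate. Iterating converges to k ≈ 9.31.
Then θ = 15.1/(9.31−1) ≈ 1.82.

k ≈ 9.31, θ ≈ 1.82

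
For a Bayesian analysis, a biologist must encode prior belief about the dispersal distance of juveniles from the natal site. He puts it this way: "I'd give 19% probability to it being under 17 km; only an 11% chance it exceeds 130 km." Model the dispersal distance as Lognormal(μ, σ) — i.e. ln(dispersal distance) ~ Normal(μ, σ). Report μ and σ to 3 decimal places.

μ ≈ 3.682, σ ≈ 0.967

If T ~ Lognormal(μ,σ) then ln T ~ Normal(μ,σ), so the p-quantile of ln T is μ + z_p·σ.
ln(17) = 2.833 and ln(130) = 4.868; z_{0.19} = -0.8779, z_{0.89} = 1.227.
σ = (4.868 − 2.833)/(1.227 − (-0.8779)) = 0.967.
μ = 2.833 − (-0.8779)·0.967 = 3.682.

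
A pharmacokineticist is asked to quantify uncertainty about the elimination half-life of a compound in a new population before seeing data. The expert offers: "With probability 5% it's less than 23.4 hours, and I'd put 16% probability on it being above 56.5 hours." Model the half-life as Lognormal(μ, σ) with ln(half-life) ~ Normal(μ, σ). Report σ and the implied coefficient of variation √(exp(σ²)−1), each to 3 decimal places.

If T ~ Lognormal(μ,σ) then ln T ~ Normal(μ,σ), so the p-quantile of ln T is μ + z_p·σ.
ln(23.4) = 3.153 and ln(56.5) = 4.034; z_{0.05} = -1.645, z_{0.84} = 0.9945.
σ = (4.034 − 3.153)/(0.9945 − (-1.645)) = 0.334.
μ = 3.153 − (-1.645)·0.334 = 3.702.
CV = √(exp(σ²)−1) = √(exp(0.1115)−1) = 0.344.

σ ≈ 0.334, CV ≈ 0.344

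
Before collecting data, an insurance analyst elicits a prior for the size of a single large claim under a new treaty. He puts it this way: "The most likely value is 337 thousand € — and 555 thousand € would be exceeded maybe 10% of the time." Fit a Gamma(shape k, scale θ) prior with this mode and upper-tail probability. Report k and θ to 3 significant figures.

Gamma(k,θ) with k>1 has mode (k−1)θ, so θ = 337/(k−1).
Need P(X < 555) = 0.9 with θ tied to k this way. Start at k = 2, θ = 337: P(X<555) ≈ 0.490.
Too low — raise k to concentrate. Iterating converges to k ≈ 8.58.
Then θ = 337/(8.58−1) ≈ 44.5.

k ≈ 8.58, θ ≈ 44.5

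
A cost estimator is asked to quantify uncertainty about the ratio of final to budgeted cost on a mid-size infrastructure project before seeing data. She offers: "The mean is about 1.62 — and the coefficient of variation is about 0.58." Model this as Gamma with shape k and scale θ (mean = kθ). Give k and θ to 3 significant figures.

For Gamma(k, scale θ): mean = kθ, variance = kθ², so CV = 1/√k.
CV = 0.58, hence k = 1/CV² = 2.97.
Then θ = mean/k = 1.62/2.97 = 0.545.

k ≈ 2.97, θ ≈ 0.545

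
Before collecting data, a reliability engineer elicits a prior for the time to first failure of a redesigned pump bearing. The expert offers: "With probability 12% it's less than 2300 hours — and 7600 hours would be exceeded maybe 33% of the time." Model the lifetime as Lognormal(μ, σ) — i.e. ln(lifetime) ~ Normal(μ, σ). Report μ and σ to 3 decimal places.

If T ~ Lognormal(μ,σ) then ln T ~ Normal(μ,σ), so the p-quantile of ln T is μ + z_p·σ.
ln(2300) = 7.741 and ln(7600) = 8.936; z_{0.12} = -1.175, z_{0.67} = 0.4399.
σ = (8.936 − 7.741)/(0.4399 − (-1.175)) = 0.740.
μ = 7.741 − (-1.175)·0.740 = 8.610.

μ ≈ 8.610, σ ≈ 0.740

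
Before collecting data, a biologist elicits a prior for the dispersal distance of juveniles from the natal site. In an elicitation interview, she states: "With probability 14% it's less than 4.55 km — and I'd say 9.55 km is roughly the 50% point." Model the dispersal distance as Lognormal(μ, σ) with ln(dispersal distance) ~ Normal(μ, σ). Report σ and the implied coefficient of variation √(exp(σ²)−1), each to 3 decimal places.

If T ~ Lognormal(μ,σ) then ln T ~ Normal(μ,σ), so the p-quantile of ln T is μ + z_p·σ.
ln(4.55) = 1.515 and ln(9.55) = 2.257; z_{0.14} = -1.08, z_{0.5} = 0.
σ = (2.257 − 1.515)/(0 − (-1.08)) = 0.686.
μ = 1.515 − (-1.08)·0.686 = 2.257.
CV = √(exp(σ²)−1) = √(exp(0.4710)−1) = 0.776.

σ ≈ 0.686, CV ≈ 0.776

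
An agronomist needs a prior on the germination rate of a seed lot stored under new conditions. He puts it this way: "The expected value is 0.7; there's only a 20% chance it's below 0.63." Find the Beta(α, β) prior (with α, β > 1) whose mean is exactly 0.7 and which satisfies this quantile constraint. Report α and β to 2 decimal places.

With mean 0.7 fixed, write α = 0.7s, β = 0.3s where s = α+β.
Need P(θ < 0.63) = 0.2 under Beta(0.7s, 0.3s). Normal approximation: (q−m)/√(m(1−m)/s) ≈ z_{0.2} = -0.842, so s ≈ 0.7·0.3·(-0.842)²/(0.63−0.7)² = 30.4.
At s = 30.4: P(θ<0.63) ≈ 0.196. Adjusting to match 0.2 gives s ≈ 29.15.
So α = 0.7·29.15 ≈ 20.41, β = 0.3·29.15 ≈ 8.75.

α ≈ 20.41, β ≈ 8.75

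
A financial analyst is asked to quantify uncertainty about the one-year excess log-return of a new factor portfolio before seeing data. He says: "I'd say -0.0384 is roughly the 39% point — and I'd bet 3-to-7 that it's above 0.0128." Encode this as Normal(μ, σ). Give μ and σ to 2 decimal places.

μ = -0.02, σ = 0.06

For Normal(μ,σ), the p-quantile is μ + z_p·σ. Here z_{0.39} = -0.2793, z_{0.7} = 0.5244.
So -0.0384 = μ − 0.2793σ and 0.0128 = μ + 0.5244σ.
Subtracting: σ = (0.0128 − -0.0384)/(0.5244 − (-0.2793)) = 0.06.
Then μ = -0.0384 − (-0.2793)·0.06 = -0.02.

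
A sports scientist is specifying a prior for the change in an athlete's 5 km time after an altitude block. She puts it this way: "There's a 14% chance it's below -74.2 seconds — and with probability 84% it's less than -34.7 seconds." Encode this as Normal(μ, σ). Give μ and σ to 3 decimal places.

The p-quantile of Normal(μ,σ) is μ + z_p·σ, with z_{0.14} = -1.08 and z_{0.84} = 0.9945.
Eliminate σ: μ = (z₂·x₁ − z₁·x₂)/(z₂ − z₁) = (0.9945·-74.2 − (-1.08)·-34.7)/2.075 = -53.633.
Then σ = (x₂ − x₁)/(z₂ − z₁) = (-34.7 − -74.2)/2.075 = 19.038.

μ = -53.633, σ = 19.038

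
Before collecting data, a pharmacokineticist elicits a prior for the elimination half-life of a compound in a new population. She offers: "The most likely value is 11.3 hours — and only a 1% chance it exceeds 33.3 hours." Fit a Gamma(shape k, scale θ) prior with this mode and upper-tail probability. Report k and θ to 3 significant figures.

k ≈ 4.87, θ ≈ 2.92

Gamma(k,θ) with k>1 has mode (k−1)θ, so θ = 11.3/(k−1).
Need P(X < 33.3) = 0.99 with θ tied to k this way. Start at k = 2, θ = 11.3: P(X<33.3) ≈ 0.793.
Too low — raise k to concentrate. Iterating converges to k ≈ 4.87.
Then θ = 11.3/(4.87−1) ≈ 2.92.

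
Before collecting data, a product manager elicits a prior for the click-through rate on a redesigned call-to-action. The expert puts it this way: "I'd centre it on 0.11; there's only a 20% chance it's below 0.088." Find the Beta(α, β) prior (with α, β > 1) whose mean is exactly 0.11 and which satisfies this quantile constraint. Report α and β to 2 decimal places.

α ≈ 16.28, β ≈ 131.74

With mean 0.11 fixed, write α = 0.11s, β = 0.89s where s = α+β.
Need P(θ < 0.088) = 0.2 under Beta(0.11s, 0.89s). Normal approximation: (q−m)/√(m(1−m)/s) ≈ z_{0.2} = -0.842, so s ≈ 0.11·0.89·(-0.842)²/(0.088−0.11)² = 143.3.
At s = 143.3: P(θ<0.088) ≈ 0.204. Adjusting to match 0.2 gives s ≈ 148.02.
So α = 0.11·148.02 ≈ 16.28, β = 0.89·148.02 ≈ 131.74.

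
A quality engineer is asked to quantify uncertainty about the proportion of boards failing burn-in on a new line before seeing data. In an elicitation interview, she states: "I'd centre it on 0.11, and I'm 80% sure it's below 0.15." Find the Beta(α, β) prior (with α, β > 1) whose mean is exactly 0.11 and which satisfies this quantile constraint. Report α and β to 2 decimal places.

With mean 0.11 fixed, write α = 0.11s, β = 0.89s where s = α+β.
Need P(θ < 0.15) = 0.8 under Beta(0.11s, 0.89s). Normal approximation: (q−m)/√(m(1−m)/s) ≈ z_{0.8} = 0.842, so s ≈ 0.11·0.89·(0.842)²/(0.15−0.11)² = 43.3.
At s = 43.3: P(θ<0.15) ≈ 0.813. Adjusting to match 0.8 gives s ≈ 37.28.
So α = 0.11·37.28 ≈ 4.10, β = 0.89·37.28 ≈ 33.18.

α ≈ 4.10, β ≈ 33.18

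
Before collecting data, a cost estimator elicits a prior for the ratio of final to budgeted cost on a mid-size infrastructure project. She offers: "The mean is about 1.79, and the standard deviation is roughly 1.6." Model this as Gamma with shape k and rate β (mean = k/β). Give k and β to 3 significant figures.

For Gamma(k, rate β): mean = k/β, variance = k/β², so CV = 1/√k.
CV = SD/mean = 1.6/1.79 = 0.8939, hence k = 1/CV² = 1.25.
Then β = k/mean = 1.25/1.79 = 0.699.

k ≈ 1.25, β ≈ 0.699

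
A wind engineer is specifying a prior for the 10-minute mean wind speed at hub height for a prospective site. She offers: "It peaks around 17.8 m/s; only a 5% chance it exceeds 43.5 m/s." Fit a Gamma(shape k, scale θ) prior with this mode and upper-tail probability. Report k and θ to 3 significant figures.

k ≈ 4.41, θ ≈ 5.22

Gamma(k,θ) with k>1 has mode (k−1)θ, so θ = 17.8/(k−1).
Need P(X < 43.5) = 0.95 with θ tied to k this way. Start at k = 2, θ = 17.8: P(X<43.5) ≈ 0.701.
Too low — raise k to concentrate. Iterating converges to k ≈ 4.41.
Then θ = 17.8/(4.41−1) ≈ 5.22.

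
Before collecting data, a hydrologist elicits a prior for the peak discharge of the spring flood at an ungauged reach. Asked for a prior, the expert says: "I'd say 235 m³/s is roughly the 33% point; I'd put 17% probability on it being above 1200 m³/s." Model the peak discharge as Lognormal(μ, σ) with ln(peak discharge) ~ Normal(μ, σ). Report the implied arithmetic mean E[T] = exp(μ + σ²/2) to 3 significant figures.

If T ~ Lognormal(μ,σ) then ln T ~ Normal(μ,σ), so the p-quantile of ln T is μ + z_p·σ.
ln(235) = 5.46 and ln(1200) = 7.09; z_{0.33} = -0.4399, z_{0.83} = 0.9542.
σ = (7.09 − 5.46)/(0.9542 − (-0.4399)) = 1.170.
μ = 5.46 − (-0.4399)·1.170 = 5.974.
E[T] = exp(μ + σ²/2) = exp(5.974 + 0.6840) = 779 m³/s.

E[T] ≈ 779 m³/s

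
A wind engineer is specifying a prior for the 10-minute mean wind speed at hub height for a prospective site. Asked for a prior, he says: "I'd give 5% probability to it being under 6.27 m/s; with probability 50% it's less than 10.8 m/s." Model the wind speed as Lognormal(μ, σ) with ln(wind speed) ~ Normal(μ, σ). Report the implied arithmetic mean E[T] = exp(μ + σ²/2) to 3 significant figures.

E[T] ≈ 11.4 m/s

If T ~ Lognormal(μ,σ) then ln T ~ Normal(μ,σ), so the p-quantile of ln T is μ + z_p·σ.
ln(6.27) = 1.836 and ln(10.8) = 2.38; z_{0.05} = -1.645, z_{0.5} = 0.
σ = (2.38 − 1.836)/(0 − (-1.645)) = 0.331.
μ = 1.836 − (-1.645)·0.331 = 2.380.
E[T] = exp(μ + σ²/2) = exp(2.380 + 0.0546) = 11.4 m/s.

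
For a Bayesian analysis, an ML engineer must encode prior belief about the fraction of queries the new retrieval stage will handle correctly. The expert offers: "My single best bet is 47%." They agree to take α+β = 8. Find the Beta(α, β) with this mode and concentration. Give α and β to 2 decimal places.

α = 3.82, β = 4.18

For α,β > 1 the Beta mode is (α−1)/(α+β−2). With α+β = 8, the mode is (α−1)/6.
Set (α−1)/6 = 0.47 → α = 1 + 0.47·6 = 3.82.
β = 8 − α = 4.18.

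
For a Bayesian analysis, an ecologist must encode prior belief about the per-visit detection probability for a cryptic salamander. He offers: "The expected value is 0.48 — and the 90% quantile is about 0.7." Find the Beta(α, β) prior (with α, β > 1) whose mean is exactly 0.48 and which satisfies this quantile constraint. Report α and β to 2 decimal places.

α ≈ 3.93, β ≈ 4.26

With mean 0.48 fixed, write α = 0.48s, β = 0.52s where s = α+β.
Need P(θ < 0.7) = 0.9 under Beta(0.48s, 0.52s). Normal approximation: (q−m)/√(m(1−m)/s) ≈ z_{0.9} = 1.28, so s ≈ 0.48·0.52·(1.28)²/(0.7−0.48)² = 8.5.
At s = 8.5: P(θ<0.7) ≈ 0.904. Adjusting to match 0.9 gives s ≈ 8.19.
So α = 0.48·8.19 ≈ 3.93, β = 0.52·8.19 ≈ 4.26.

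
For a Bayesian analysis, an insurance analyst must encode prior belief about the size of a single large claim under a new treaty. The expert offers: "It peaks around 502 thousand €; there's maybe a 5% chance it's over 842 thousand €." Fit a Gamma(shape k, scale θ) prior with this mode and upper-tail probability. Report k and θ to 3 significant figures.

k ≈ 11.4, θ ≈ 48.1

Gamma(k,θ) with k>1 has mode (k−1)θ, so θ = 502/(k−1).
Need P(X < 842) = 0.95 with θ tied to k this way. Start at k = 2, θ = 502: P(X<842) ≈ 0.500.
Too low — raise k to concentrate. Iterating converges to k ≈ 11.4.
Then θ = 502/(11.4−1) ≈ 48.1.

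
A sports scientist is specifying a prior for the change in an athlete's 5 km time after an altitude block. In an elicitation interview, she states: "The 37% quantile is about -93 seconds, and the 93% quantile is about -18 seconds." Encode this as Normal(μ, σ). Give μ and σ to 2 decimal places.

The p-quantile of Normal(μ,σ) is μ + z_p·σ, with z_{0.37} = -0.3319 and z_{0.93} = 1.476.
Eliminate σ: μ = (z₂·x₁ − z₁·x₂)/(z₂ − z₁) = (1.476·-93 − (-0.3319)·-18)/1.808 = -79.23.
Then σ = (x₂ − x₁)/(z₂ − z₁) = (-18 − -93)/1.808 = 41.49.

μ = -79.23, σ = 41.49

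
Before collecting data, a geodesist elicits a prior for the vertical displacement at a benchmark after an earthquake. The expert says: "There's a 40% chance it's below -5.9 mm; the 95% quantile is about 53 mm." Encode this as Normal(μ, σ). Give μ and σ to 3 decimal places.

The p-quantile of Normal(μ,σ) is μ + z_p·σ, with z_{0.4} = -0.2533 and z_{0.95} = 1.645.
Eliminate σ: μ = (z₂·x₁ − z₁·x₂)/(z₂ − z₁) = (1.645·-5.9 − (-0.2533)·53)/1.898 = 1.961.
Then σ = (x₂ − x₁)/(z₂ − z₁) = (53 − -5.9)/1.898 = 31.029.

μ = 1.961, σ = 31.029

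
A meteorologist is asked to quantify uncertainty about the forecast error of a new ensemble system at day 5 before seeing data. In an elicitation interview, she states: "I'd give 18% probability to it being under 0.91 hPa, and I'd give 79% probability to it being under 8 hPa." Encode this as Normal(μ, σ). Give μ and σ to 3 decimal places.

The p-quantile of Normal(μ,σ) is μ + z_p·σ, with z_{0.18} = -0.9154 and z_{0.79} = 0.8064.
Eliminate σ: μ = (z₂·x₁ − z₁·x₂)/(z₂ − z₁) = (0.8064·0.91 − (-0.9154)·8)/1.722 = 4.679.
Then σ = (x₂ − x₁)/(z₂ − z₁) = (8 − 0.91)/1.722 = 4.118.

μ = 4.679, σ = 4.118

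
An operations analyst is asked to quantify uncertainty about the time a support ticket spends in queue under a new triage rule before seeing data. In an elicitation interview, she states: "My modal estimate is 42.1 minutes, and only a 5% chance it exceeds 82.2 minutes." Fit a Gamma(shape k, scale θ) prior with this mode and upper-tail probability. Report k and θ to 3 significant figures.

k ≈ 7.2, θ ≈ 6.79

Gamma(k,θ) with k>1 has mode (k−1)θ, so θ = 42.1/(k−1).
Need P(X < 82.2) = 0.95 with θ tied to k this way. Start at k = 2, θ = 42.1: P(X<82.2) ≈ 0.581.
Too low — raise k to concentrate. Iterating converges to k ≈ 7.2.
Then θ = 42.1/(7.2−1) ≈ 6.79.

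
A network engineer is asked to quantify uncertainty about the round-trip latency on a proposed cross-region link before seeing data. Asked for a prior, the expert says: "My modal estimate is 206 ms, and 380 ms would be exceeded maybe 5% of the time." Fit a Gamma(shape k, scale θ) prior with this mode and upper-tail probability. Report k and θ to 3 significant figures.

Gamma(k,θ) with k>1 has mode (k−1)θ, so θ = 206/(k−1).
Need P(X < 380) = 0.95 with θ tied to k this way. Start at k = 2, θ = 206: P(X<380) ≈ 0.550.
Too low — raise k to concentrate. Iterating converges to k ≈ 8.43.
Then θ = 206/(8.43−1) ≈ 27.7.

k ≈ 8.43, θ ≈ 27.7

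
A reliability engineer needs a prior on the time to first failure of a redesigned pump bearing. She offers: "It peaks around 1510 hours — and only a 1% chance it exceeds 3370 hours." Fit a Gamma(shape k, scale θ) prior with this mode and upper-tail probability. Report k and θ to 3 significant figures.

Gamma(k,θ) with k>1 has mode (k−1)θ, so θ = 1510/(k−1).
Need P(X < 3370) = 0.99 with θ tied to k this way. Start at k = 2, θ = 1510: P(X<3370) ≈ 0.653.
Too low — raise k to concentrate. Iterating converges to k ≈ 8.46.
Then θ = 1510/(8.46−1) ≈ 202.

k ≈ 8.46, θ ≈ 202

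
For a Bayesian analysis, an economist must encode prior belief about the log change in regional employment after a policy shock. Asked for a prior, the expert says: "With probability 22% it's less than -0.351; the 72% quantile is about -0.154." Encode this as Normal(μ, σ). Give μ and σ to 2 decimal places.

The p-quantile of Normal(μ,σ) is μ + z_p·σ, with z_{0.22} = -0.7722 and z_{0.72} = 0.5828.
Eliminate σ: μ = (z₂·x₁ − z₁·x₂)/(z₂ − z₁) = (0.5828·-0.351 − (-0.7722)·-0.154)/1.355 = -0.24.
Then σ = (x₂ − x₁)/(z₂ − z₁) = (-0.154 − -0.351)/1.355 = 0.15.

μ = -0.24, σ = 0.15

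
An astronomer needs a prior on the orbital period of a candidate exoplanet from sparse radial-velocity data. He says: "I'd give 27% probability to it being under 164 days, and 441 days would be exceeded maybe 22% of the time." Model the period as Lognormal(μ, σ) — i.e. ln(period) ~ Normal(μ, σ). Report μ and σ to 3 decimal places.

If T ~ Lognormal(μ,σ) then ln T ~ Normal(μ,σ), so the p-quantile of ln T is μ + z_p·σ.
ln(164) = 5.1 and ln(441) = 6.089; z_{0.27} = -0.6128, z_{0.78} = 0.7722.
σ = (6.089 − 5.1)/(0.7722 − (-0.6128)) = 0.714.
μ = 5.1 − (-0.6128)·0.714 = 5.538.

μ ≈ 5.538, σ ≈ 0.714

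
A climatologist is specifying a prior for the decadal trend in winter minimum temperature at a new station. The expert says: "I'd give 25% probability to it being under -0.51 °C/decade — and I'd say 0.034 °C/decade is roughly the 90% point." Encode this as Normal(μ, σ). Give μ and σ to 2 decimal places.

μ = -0.32, σ = 0.28

The p-quantile of Normal(μ,σ) is μ + z_p·σ, with z_{0.25} = -0.6745 and z_{0.9} = 1.282.
Eliminate σ: μ = (z₂·x₁ − z₁·x₂)/(z₂ − z₁) = (1.282·-0.51 − (-0.6745)·0.034)/1.956 = -0.32.
Then σ = (x₂ − x₁)/(z₂ − z₁) = (0.034 − -0.51)/1.956 = 0.28.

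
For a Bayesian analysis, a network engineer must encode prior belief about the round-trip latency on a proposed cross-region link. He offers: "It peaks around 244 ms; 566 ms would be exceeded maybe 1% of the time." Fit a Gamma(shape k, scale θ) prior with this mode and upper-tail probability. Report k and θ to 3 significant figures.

Gamma(k,θ) with k>1 has mode (k−1)θ, so θ = 244/(k−1).
Need P(X < 566) = 0.99 with θ tied to k this way. Start at k = 2, θ = 244: P(X<566) ≈ 0.674.
Too low — raise k to concentrate. Iterating converges to k ≈ 7.74.
Then θ = 244/(7.74−1) ≈ 36.2.

k ≈ 7.74, θ ≈ 36.2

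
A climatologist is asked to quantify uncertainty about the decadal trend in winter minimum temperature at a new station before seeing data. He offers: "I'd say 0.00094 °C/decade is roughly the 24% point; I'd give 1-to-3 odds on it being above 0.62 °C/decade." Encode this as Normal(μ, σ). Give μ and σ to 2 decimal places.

The p-quantile of Normal(μ,σ) is μ + z_p·σ, with z_{0.24} = -0.7063 and z_{0.75} = 0.6745.
Eliminate σ: μ = (z₂·x₁ − z₁·x₂)/(z₂ − z₁) = (0.6745·0.00094 − (-0.7063)·0.62)/1.381 = 0.32.
Then σ = (x₂ − x₁)/(z₂ − z₁) = (0.62 − 0.00094)/1.381 = 0.45.

μ = 0.32, σ = 0.45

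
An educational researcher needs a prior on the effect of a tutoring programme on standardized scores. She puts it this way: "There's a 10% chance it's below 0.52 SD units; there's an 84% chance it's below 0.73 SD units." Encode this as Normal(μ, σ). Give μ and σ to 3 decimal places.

μ = 0.638, σ = 0.092

For Normal(μ,σ), the p-quantile is μ + z_p·σ. Here z_{0.1} = -1.282, z_{0.84} = 0.9945.
So 0.52 = μ − 1.282σ and 0.73 = μ + 0.9945σ.
Subtracting: σ = (0.73 − 0.52)/(0.9945 − (-1.282)) = 0.092.
Then μ = 0.52 − (-1.282)·0.092 = 0.638.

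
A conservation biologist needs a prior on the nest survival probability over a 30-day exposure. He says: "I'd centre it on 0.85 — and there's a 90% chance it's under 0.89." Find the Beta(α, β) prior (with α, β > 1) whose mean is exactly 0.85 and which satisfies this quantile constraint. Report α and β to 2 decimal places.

α ≈ 103.36, β ≈ 18.24

With mean 0.85 fixed, write α = 0.85s, β = 0.15s where s = α+β.
Need P(θ < 0.89) = 0.9 under Beta(0.85s, 0.15s). Normal approximation: (q−m)/√(m(1−m)/s) ≈ z_{0.9} = 1.28, so s ≈ 0.85·0.15·(1.28)²/(0.89−0.85)² = 130.9.
At s = 130.9: P(θ<0.89) ≈ 0.909. Adjusting to match 0.9 gives s ≈ 121.60.
So α = 0.85·121.60 ≈ 103.36, β = 0.15·121.60 ≈ 18.24.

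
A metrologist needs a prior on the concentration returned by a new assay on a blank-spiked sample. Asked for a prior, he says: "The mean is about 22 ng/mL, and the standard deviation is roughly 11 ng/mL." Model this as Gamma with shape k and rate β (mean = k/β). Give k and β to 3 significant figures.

k ≈ 4, β ≈ 0.182

For Gamma(k, rate β): mean = k/β, variance = k/β², so CV = 1/√k.
CV = SD/mean = 11/22 = 0.5, hence k = 1/CV² = 4.
Then β = k/mean = 4/22 = 0.182.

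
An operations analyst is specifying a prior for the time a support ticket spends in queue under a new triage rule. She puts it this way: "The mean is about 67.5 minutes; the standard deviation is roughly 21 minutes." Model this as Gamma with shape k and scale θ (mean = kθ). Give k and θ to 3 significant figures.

k ≈ 10.3, θ ≈ 6.53

For Gamma(k, scale θ): mean = kθ, variance = kθ², so CV = 1/√k.
CV = SD/mean = 21/67.5 = 0.3111, hence k = 1/CV² = 10.3.
Then θ = mean/k = 67.5/10.3 = 6.53.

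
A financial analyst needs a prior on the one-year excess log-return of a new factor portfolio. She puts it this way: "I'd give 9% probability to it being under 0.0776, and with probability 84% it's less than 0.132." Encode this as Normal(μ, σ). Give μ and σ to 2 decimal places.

μ = 0.11, σ = 0.02

For Normal(μ,σ), the p-quantile is μ + z_p·σ. Here z_{0.09} = -1.341, z_{0.84} = 0.9945.
So 0.0776 = μ − 1.341σ and 0.132 = μ + 0.9945σ.
Subtracting: σ = (0.132 − 0.0776)/(0.9945 − (-1.341)) = 0.02.
Then μ = 0.0776 − (-1.341)·0.02 = 0.11.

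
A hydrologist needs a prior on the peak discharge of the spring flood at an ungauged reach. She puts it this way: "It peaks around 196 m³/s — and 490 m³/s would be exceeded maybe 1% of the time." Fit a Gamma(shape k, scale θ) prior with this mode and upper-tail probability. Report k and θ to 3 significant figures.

k ≈ 6.59, θ ≈ 35.1

Gamma(k,θ) with k>1 has mode (k−1)θ, so θ = 196/(k−1).
Need P(X < 490) = 0.99 with θ tied to k this way. Start at k = 2, θ = 196: P(X<490) ≈ 0.713.
Too low — raise k to concentrate. Iterating converges to k ≈ 6.59.
Then θ = 196/(6.59−1) ≈ 35.1.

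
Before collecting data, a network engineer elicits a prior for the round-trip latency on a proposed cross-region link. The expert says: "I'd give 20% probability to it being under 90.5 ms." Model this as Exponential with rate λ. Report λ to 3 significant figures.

P(T < 90.5) = 1 − e^(−λ·90.5) = 0.2, so λ = −ln(1−0.2)/90.5 = −ln(0.8)/90.5 = 0.00247.

λ ≈ 0.00247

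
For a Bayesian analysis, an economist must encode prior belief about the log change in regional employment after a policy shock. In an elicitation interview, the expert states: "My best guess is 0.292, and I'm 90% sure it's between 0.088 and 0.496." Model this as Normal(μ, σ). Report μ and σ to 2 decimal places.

A symmetric 90% interval runs μ ± z·σ with z = 1.645.
Half-width = 0.204, so σ = 0.204/1.645 = 0.12.
μ is the stated best guess, 0.29.

μ = 0.29, σ = 0.12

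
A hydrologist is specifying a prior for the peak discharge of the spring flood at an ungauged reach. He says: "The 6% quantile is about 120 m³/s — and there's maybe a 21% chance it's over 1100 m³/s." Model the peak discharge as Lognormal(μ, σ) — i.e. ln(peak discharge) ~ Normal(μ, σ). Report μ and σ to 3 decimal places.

μ ≈ 6.246, σ ≈ 0.938

If T ~ Lognormal(μ,σ) then ln T ~ Normal(μ,σ), so the p-quantile of ln T is μ + z_p·σ.
ln(120) = 4.787 and ln(1100) = 7.003; z_{0.06} = -1.555, z_{0.79} = 0.8064.
σ = (7.003 − 4.787)/(0.8064 − (-1.555)) = 0.938.
μ = 4.787 − (-1.555)·0.938 = 6.246.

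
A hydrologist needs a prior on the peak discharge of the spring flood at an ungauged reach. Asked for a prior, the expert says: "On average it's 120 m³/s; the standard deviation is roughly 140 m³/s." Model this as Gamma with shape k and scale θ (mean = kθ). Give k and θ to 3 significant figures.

For Gamma(k, scale θ): mean = kθ, variance = kθ², so CV = 1/√k.
CV = SD/mean = 140/120 = 1.167, hence k = 1/CV² = 0.735.
Then θ = mean/k = 120/0.735 = 163.

k ≈ 0.735, θ ≈ 163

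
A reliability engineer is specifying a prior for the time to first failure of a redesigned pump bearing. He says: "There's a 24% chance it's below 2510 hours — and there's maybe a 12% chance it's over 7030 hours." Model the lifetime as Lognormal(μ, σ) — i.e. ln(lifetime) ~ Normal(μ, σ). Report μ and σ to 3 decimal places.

If T ~ Lognormal(μ,σ) then ln T ~ Normal(μ,σ), so the p-quantile of ln T is μ + z_p·σ.
ln(2510) = 7.828 and ln(7030) = 8.858; z_{0.24} = -0.7063, z_{0.88} = 1.175.
σ = (8.858 − 7.828)/(1.175 − (-0.7063)) = 0.547.
μ = 7.828 − (-0.7063)·0.547 = 8.215.

μ ≈ 8.215, σ ≈ 0.547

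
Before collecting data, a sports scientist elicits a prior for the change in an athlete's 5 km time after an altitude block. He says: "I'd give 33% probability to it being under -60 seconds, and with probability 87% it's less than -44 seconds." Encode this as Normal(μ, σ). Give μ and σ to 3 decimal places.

The p-quantile of Normal(μ,σ) is μ + z_p·σ, with z_{0.33} = -0.4399 and z_{0.87} = 1.126.
Eliminate σ: μ = (z₂·x₁ − z₁·x₂)/(z₂ − z₁) = (1.126·-60 − (-0.4399)·-44)/1.566 = -55.506.
Then σ = (x₂ − x₁)/(z₂ − z₁) = (-44 − -60)/1.566 = 10.215.

μ = -55.506, σ = 10.215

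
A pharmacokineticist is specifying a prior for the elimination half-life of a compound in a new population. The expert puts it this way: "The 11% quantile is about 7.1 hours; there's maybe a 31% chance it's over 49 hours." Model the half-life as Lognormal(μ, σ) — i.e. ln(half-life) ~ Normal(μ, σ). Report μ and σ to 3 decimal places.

μ ≈ 3.336, σ ≈ 1.122

If T ~ Lognormal(μ,σ) then ln T ~ Normal(μ,σ), so the p-quantile of ln T is μ + z_p·σ.
ln(7.1) = 1.96 and ln(49) = 3.892; z_{0.11} = -1.227, z_{0.69} = 0.4959.
σ = (3.892 − 1.96)/(0.4959 − (-1.227)) = 1.122.
μ = 1.96 − (-1.227)·1.122 = 3.336.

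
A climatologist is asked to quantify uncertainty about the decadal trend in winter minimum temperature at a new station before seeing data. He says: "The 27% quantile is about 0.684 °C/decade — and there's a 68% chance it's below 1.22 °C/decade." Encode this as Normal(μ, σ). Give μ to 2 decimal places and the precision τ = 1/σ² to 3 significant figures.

The p-quantile of Normal(μ,σ) is μ + z_p·σ, with z_{0.27} = -0.6128 and z_{0.68} = 0.4677.
Eliminate σ: μ = (z₂·x₁ − z₁·x₂)/(z₂ − z₁) = (0.4677·0.684 − (-0.6128)·1.22)/1.081 = 0.99.
Then σ = (x₂ − x₁)/(z₂ − z₁) = (1.22 − 0.684)/1.081 = 0.50.
Precision τ = 1/σ² = 1/0.4961² = 4.06.

μ = 0.99, τ = 4.06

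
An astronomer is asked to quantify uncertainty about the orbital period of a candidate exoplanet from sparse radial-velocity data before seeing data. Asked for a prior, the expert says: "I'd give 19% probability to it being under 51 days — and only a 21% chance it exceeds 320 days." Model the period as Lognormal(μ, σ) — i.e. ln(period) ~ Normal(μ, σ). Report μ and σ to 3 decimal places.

If T ~ Lognormal(μ,σ) then ln T ~ Normal(μ,σ), so the p-quantile of ln T is μ + z_p·σ.
ln(51) = 3.932 and ln(320) = 5.768; z_{0.19} = -0.8779, z_{0.79} = 0.8064.
σ = (5.768 − 3.932)/(0.8064 − (-0.8779)) = 1.090.
μ = 3.932 − (-0.8779)·1.090 = 4.889.

μ ≈ 4.889, σ ≈ 1.090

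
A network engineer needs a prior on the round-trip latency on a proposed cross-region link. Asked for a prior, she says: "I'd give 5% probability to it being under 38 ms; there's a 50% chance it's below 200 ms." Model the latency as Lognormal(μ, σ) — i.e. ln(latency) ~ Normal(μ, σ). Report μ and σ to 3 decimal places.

If T ~ Lognormal(μ,σ) then ln T ~ Normal(μ,σ), so the p-quantile of ln T is μ + z_p·σ.
ln(38) = 3.638 and ln(200) = 5.298; z_{0.05} = -1.645, z_{0.5} = 0.
σ = (5.298 − 3.638)/(0 − (-1.645)) = 1.010.
μ = 3.638 − (-1.645)·1.010 = 5.298.

μ ≈ 5.298, σ ≈ 1.010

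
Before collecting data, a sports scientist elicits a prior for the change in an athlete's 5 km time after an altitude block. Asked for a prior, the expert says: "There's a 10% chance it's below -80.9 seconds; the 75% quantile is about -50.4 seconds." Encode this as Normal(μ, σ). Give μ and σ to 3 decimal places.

μ = -60.917, σ = 15.593

For Normal(μ,σ), the p-quantile is μ + z_p·σ. Here z_{0.1} = -1.282, z_{0.75} = 0.6745.
So -80.9 = μ − 1.282σ and -50.4 = μ + 0.6745σ.
Subtracting: σ = (-50.4 − -80.9)/(0.6745 − (-1.282)) = 15.593.
Then μ = -80.9 − (-1.282)·15.593 = -60.917.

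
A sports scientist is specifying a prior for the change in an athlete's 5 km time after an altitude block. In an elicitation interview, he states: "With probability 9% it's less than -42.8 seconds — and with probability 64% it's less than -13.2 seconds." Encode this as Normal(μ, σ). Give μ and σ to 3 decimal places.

μ = -19.444, σ = 17.420

The p-quantile of Normal(μ,σ) is μ + z_p·σ, with z_{0.09} = -1.341 and z_{0.64} = 0.3585.
Eliminate σ: μ = (z₂·x₁ − z₁·x₂)/(z₂ − z₁) = (0.3585·-42.8 − (-1.341)·-13.2)/1.699 = -19.444.
Then σ = (x₂ − x₁)/(z₂ − z₁) = (-13.2 − -42.8)/1.699 = 17.420.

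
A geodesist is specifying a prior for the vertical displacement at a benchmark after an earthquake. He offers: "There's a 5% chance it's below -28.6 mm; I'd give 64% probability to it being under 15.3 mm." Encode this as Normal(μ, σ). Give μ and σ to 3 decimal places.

The p-quantile of Normal(μ,σ) is μ + z_p·σ, with z_{0.05} = -1.645 and z_{0.64} = 0.3585.
Eliminate σ: μ = (z₂·x₁ − z₁·x₂)/(z₂ − z₁) = (0.3585·-28.6 − (-1.645)·15.3)/2.003 = 7.445.
Then σ = (x₂ − x₁)/(z₂ − z₁) = (15.3 − -28.6)/2.003 = 21.914.

μ = 7.445, σ = 21.914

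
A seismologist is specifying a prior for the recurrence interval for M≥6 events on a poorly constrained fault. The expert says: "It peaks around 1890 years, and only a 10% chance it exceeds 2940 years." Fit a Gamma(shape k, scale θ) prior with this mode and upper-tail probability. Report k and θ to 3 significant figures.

k ≈ 10.6, θ ≈ 197

Gamma(k,θ) with k>1 has mode (k−1)θ, so θ = 1890/(k−1).
Need P(X < 2940) = 0.9 with θ tied to k this way. Start at k = 2, θ = 1890: P(X<2940) ≈ 0.461.
Too low — raise k to concentrate. Iterating converges to k ≈ 10.6.
Then θ = 1890/(10.6−1) ≈ 197.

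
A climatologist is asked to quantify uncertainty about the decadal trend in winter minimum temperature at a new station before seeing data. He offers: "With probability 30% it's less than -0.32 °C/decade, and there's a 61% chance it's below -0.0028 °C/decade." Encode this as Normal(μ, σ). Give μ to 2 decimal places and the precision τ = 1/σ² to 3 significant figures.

μ = -0.11, τ = 6.42

For Normal(μ,σ), the p-quantile is μ + z_p·σ. Here z_{0.3} = -0.5244, z_{0.61} = 0.2793.
So -0.32 = μ − 0.5244σ and -0.0028 = μ + 0.2793σ.
Subtracting: σ = (-0.0028 − -0.32)/(0.2793 − (-0.5244)) = 0.39.
Then μ = -0.32 − (-0.5244)·0.39 = -0.11.
Precision τ = 1/σ² = 1/0.3947² = 6.42.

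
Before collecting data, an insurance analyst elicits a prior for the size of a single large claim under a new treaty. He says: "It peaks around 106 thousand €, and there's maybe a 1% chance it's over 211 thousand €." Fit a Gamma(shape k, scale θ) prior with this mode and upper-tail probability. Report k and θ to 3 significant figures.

k ≈ 11.4, θ ≈ 10.2

Gamma(k,θ) with k>1 has mode (k−1)θ, so θ = 106/(k−1).
Need P(X < 211) = 0.99 with θ tied to k this way. Start at k = 2, θ = 106: P(X<211) ≈ 0.591.
Too low — raise k to concentrate. Iterating converges to k ≈ 11.4.
Then θ = 106/(11.4−1) ≈ 10.2.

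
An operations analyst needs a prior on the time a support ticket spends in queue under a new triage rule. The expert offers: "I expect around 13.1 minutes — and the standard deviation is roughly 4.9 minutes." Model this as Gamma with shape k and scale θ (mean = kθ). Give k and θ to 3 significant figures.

For Gamma(k, scale θ): mean = kθ, variance = kθ², so CV = 1/√k.
CV = SD/mean = 4.9/13.1 = 0.374, hence k = 1/CV² = 7.15.
Then θ = mean/k = 13.1/7.15 = 1.83.

k ≈ 7.15, θ ≈ 1.83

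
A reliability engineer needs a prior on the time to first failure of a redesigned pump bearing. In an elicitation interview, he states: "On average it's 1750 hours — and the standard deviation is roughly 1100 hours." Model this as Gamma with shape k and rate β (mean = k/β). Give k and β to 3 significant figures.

k ≈ 2.53, β ≈ 0.00145

For Gamma(k, rate β): mean = k/β, variance = k/β², so CV = 1/√k.
CV = SD/mean = 1100/1750 = 0.6286, hence k = 1/CV² = 2.53.
Then β = k/mean = 2.53/1750 = 0.00145.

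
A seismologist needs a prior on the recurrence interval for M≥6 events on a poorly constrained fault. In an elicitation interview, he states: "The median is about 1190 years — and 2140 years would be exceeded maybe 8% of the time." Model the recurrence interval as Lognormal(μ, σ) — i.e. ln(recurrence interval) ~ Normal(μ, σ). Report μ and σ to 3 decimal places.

μ ≈ 7.082, σ ≈ 0.418

If T ~ Lognormal(μ,σ) then ln T ~ Normal(μ,σ), so the p-quantile of ln T is μ + z_p·σ.
ln(1190) = 7.082 and ln(2140) = 7.669; z_{0.5} = 0, z_{0.92} = 1.405.
σ = (7.669 − 7.082)/(1.405 − (0)) = 0.418.
μ = 7.082 − (0)·0.418 = 7.082.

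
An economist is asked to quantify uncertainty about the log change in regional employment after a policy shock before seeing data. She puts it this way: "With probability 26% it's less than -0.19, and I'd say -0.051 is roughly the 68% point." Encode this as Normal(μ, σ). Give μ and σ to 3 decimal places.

For Normal(μ,σ), the p-quantile is μ + z_p·σ. Here z_{0.26} = -0.6433, z_{0.68} = 0.4677.
So -0.19 = μ − 0.6433σ and -0.051 = μ + 0.4677σ.
Subtracting: σ = (-0.051 − -0.19)/(0.4677 − (-0.6433)) = 0.125.
Then μ = -0.19 − (-0.6433)·0.125 = -0.110.

μ = -0.110, σ = 0.125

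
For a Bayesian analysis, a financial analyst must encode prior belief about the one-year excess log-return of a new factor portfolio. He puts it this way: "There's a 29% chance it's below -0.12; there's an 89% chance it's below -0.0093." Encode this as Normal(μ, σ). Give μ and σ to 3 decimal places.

For Normal(μ,σ), the p-quantile is μ + z_p·σ. Here z_{0.29} = -0.5534, z_{0.89} = 1.227.
So -0.12 = μ − 0.5534σ and -0.0093 = μ + 1.227σ.
Subtracting: σ = (-0.0093 − -0.12)/(1.227 − (-0.5534)) = 0.062.
Then μ = -0.12 − (-0.5534)·0.062 = -0.086.

μ = -0.086, σ = 0.062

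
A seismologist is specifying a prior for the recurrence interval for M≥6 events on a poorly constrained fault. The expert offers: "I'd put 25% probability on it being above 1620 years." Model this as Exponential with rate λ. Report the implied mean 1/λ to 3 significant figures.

mean ≈ 1170 years

P(T > 1620.0) = e^(−λ·1620.0) = 0.25, so λ = −ln(0.25)/1620.0 = 0.000856.
Mean = 1/λ = 1170 years.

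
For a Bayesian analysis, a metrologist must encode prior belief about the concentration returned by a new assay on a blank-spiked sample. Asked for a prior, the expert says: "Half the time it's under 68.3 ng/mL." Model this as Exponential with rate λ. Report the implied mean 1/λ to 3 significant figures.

Exponential median = ln 2 / λ, so λ = ln 2 / 68.3 = 0.0101.
Mean = 1/λ = 98.5 ng/mL.

mean ≈ 98.5 ng/mL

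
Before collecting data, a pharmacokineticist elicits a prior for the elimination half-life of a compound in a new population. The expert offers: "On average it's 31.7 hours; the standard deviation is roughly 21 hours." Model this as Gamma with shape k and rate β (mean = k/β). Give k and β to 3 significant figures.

For Gamma(k, rate β): mean = k/β, variance = k/β², so CV = 1/√k.
CV = SD/mean = 21/31.7 = 0.6625, hence k = 1/CV² = 2.28.
Then β = k/mean = 2.28/31.7 = 0.0719.

k ≈ 2.28, β ≈ 0.0719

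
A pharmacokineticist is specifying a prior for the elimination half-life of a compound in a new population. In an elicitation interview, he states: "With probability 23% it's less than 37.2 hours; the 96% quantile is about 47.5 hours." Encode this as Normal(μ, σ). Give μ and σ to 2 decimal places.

μ = 40.26, σ = 4.14

The p-quantile of Normal(μ,σ) is μ + z_p·σ, with z_{0.23} = -0.7388 and z_{0.96} = 1.751.
Eliminate σ: μ = (z₂·x₁ − z₁·x₂)/(z₂ − z₁) = (1.751·37.2 − (-0.7388)·47.5)/2.49 = 40.26.
Then σ = (x₂ − x₁)/(z₂ − z₁) = (47.5 − 37.2)/2.49 = 4.14.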